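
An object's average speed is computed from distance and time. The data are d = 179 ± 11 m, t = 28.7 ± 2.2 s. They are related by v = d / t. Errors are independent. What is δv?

Relative error in a monomial: (δv/v)² = Σ (nᵢ · δxᵢ/xᵢ)².
  (1·δd/d)² = (1×0.0615)² = 0.00378;  (-1·δt/t)² = (-1×0.0767)² = 0.00588
δv/v = √(0.00965) = 0.0982
v = 6.24 m/s, so δv = 0.0982 × 6.24 = 0.613 m/s.

0.613 m/s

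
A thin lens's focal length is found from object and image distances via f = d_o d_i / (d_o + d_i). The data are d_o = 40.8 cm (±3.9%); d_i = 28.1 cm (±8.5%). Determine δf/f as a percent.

∂f/∂d_o = (d_i/(d_o+d_i))² = 0.166;  ∂f/∂d_i = (d_o/(d_o+d_i))² = 0.351
δf = √((∂f/∂d_o · δd_o)² + (∂f/∂d_i · δd_i)²) = √(0.0700 + 0.701) = 0.878 cm
f = 16.6 cm, so δf/f = 0.878/16.6 = 0.0528.

5.28%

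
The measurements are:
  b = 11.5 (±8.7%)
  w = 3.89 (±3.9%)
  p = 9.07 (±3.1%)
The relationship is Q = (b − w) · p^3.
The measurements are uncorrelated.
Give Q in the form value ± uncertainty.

Let u = b − w = 7.61. δu = √(δb² + δw²) = √(1.00 + 0.0230) = 1.01, so δu/u = 0.133.
Q is then a monomial in u, p:
δQ/Q = √((δu/u)² + (3·δp/p)²) = √(0.0177 + 0.00865) = 0.162
Q = 5680, so δQ = 0.162 × 5680 = 921.

5680 ± 921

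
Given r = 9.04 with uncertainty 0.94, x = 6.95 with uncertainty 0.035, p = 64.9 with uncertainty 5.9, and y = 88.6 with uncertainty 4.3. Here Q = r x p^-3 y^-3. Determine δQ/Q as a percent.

For a monomial Q ∝ r, x, p^-3, y^-3, fractional errors add in quadrature:
  (1·δr/r)² = (1×0.104)² = 0.0108;  (1·δx/x)² = (1×0.00504)² = 2.54e-05;  (-3·δp/p)² = (-3×0.0909)² = 0.0744;  (-3·δy/y)² = (-3×0.0485)² = 0.0212
δQ/Q = √(0.106) = 0.326

32.6%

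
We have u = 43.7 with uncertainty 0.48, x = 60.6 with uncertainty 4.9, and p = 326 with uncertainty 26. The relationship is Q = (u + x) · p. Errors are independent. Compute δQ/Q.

0.0927

Let w = u + x = 104. δw = √(δu² + δx²) = √(0.230 + 24.0) = 4.92, so δw/w = 0.0472.
Q is then a monomial in w, p:
δQ/Q = √((δw/w)² + (1·δp/p)²) = √(0.00223 + 0.00636) = 0.0927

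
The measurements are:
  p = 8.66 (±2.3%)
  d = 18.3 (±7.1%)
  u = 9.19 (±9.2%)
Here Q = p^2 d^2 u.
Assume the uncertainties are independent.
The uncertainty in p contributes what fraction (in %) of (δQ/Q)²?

(δQ/Q)² = (2·δp/p)² + (2·δd/d)² + (1·δu/u)²
  p term: (2×0.0230)² = 0.00212
  d term: (2×0.0710)² = 0.0202
  u term: (1×0.0920)² = 0.00846
Total = 0.0307. Share from p = 0.00212/0.0307 = 0.0688.

6.88%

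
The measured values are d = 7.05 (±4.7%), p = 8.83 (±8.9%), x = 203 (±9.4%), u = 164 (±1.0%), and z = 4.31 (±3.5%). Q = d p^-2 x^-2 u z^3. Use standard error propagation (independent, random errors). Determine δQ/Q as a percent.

28.3%

Q is a product of powers, so relative uncertainties combine in quadrature:
  (1·δd/d)² = (1×0.0470)² = 0.00221;  (-2·δp/p)² = (-2×0.0890)² = 0.0317;  (-2·δx/x)² = (-2×0.0940)² = 0.0353;  (1·δu/u)² = (1×0.0100)² = 0.000100;  (3·δz/z)² = (3×0.0350)² = 0.0110
δQ/Q = √(0.0804) = 0.283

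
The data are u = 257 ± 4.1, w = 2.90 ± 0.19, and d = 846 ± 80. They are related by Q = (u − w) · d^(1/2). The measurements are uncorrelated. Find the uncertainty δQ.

Let h = u − w = 254. δh = √(δu² + δw²) = √(16.8 + 0.0361) = 4.10, so δh/h = 0.0162.
Q is then a monomial in h, d:
δQ/Q = √((δh/h)² + (½·δd/d)²) = √(0.000261 + 0.00224) = 0.0500
Q = 7390, so δQ = 0.0500 × 7390 = 369.

369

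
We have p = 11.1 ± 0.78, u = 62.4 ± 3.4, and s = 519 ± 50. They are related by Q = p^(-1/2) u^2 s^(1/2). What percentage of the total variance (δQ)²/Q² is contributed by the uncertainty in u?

(δQ/Q)² = (−½·δp/p)² + (2·δu/u)² + (½·δs/s)²
  p term: (-0.5×0.0703)² = 0.00123
  u term: (2×0.0545)² = 0.0119
  s term: (0.5×0.0963)² = 0.00232
Total = 0.0154. Share from u = 0.0119/0.0154 = 0.770.

77.0%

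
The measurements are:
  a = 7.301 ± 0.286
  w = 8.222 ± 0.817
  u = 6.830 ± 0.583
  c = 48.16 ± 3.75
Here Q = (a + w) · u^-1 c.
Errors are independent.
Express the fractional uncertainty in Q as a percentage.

12.8%

Let h = a + w = 15.52. δh = √(δa² + δw²) = √(0.0818 + 0.667) = 0.866, so δh/h = 0.0558.
Q is then a monomial in h, u, c:
δQ/Q = √((δh/h)² + (-1·δu/u)² + (1·δc/c)²) = √(0.00311 + 0.00729 + 0.00606) = 0.128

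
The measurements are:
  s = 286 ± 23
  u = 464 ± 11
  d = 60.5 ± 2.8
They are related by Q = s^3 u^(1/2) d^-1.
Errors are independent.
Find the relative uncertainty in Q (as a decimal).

0.246

Since Q is a product/quotient, work with relative uncertainties:
  (3·δs/s)² = (3×0.0804)² = 0.0582;  (½·δu/u)² = (0.5×0.0237)² = 0.000141;  (-1·δd/d)² = (-1×0.0463)² = 0.00214
δQ/Q = √(0.0605) = 0.246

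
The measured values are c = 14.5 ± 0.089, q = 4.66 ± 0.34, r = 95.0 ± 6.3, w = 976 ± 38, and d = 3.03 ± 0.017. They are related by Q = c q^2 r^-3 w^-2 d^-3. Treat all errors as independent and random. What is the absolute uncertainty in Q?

For a monomial Q ∝ c, q^2, r^-3, w^-2, d^-3, fractional errors add in quadrature:
  (1·δc/c)² = (1×0.00614)² = 3.77e-05;  (2·δq/q)² = (2×0.0730)² = 0.0213;  (-3·δr/r)² = (-3×0.0663)² = 0.0396;  (-2·δw/w)² = (-2×0.0389)² = 0.00606;  (-3·δd/d)² = (-3×0.00561)² = 0.000283
δQ/Q = √(0.0673) = 0.259
Q = 1.39e-11, so δQ = 0.259 × 1.39e-11 = 3.59e-12.

3.59e-12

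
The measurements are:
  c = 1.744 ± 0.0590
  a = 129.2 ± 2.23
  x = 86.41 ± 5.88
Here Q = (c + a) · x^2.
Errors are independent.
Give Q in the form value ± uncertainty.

(9.777 ± 1.34) × 10^5

Let u = c + a = 130.9. δu = √(δc² + δa²) = √(0.00348 + 4.97) = 2.23, so δu/u = 0.0170.
Q is then a monomial in u, x:
δQ/Q = √((δu/u)² + (2·δx/x)²) = √(0.000290 + 0.0185) = 0.137
Q = 977700, so δQ = 0.137 × 977700 = 1.34e+05.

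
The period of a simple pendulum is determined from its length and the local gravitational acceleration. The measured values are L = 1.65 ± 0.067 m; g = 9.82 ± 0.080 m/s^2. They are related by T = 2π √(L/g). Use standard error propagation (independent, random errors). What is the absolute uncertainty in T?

0.0533 s

Relative error in a monomial: (δT/T)² = Σ (nᵢ · δxᵢ/xᵢ)².
  (½·δL/L)² = (0.5×0.0406)² = 0.000412;  (−½·δg/g)² = (-0.5×0.00815)² = 1.66e-05
δT/T = √(0.000429) = 0.0207
T = 2.58 s, so δT = 0.0207 × 2.58 = 0.0533 s.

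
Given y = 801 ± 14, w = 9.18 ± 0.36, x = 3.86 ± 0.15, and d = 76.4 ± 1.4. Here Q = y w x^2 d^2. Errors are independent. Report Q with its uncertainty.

(6.39 ± 0.614) × 10^8

For a monomial Q ∝ y, w, x^2, d^2, fractional errors add in quadrature:
  (1·δy/y)² = (1×0.0175)² = 0.000305;  (1·δw/w)² = (1×0.0392)² = 0.00154;  (2·δx/x)² = (2×0.0389)² = 0.00604;  (2·δd/d)² = (2×0.0183)² = 0.00134
δQ/Q = √(0.00923) = 0.0961
Q = 6.39e+08, so δQ = 0.0961 × 6.39e+08 = 6.14e+07.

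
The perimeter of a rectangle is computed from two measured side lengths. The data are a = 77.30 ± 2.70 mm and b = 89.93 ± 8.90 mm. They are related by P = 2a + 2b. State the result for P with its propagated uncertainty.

334.5 ± 18.6 mm

Sums and differences: (δP)² = Σ (cᵢ δxᵢ)².
  (2·δa)² = 29.2;  (2·δb)² = 317
δP = √(346) = 18.6 mm
P = 334.5 mm.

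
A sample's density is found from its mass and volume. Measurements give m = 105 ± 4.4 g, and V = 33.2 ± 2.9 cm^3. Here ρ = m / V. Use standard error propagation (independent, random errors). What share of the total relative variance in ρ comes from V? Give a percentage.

81.3%

(δρ/ρ)² = (1·δm/m)² + (-1·δV/V)²
  m term: (1×0.0419)² = 0.00176
  V term: (-1×0.0873)² = 0.00763
Total = 0.00939. Share from V = 0.00763/0.00939 = 0.813.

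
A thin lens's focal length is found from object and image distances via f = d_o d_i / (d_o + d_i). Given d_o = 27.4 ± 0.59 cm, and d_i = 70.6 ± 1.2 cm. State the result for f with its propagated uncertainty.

19.7 ± 0.320 cm

∂f/∂d_o = (d_i/(d_o+d_i))² = 0.519;  ∂f/∂d_i = (d_o/(d_o+d_i))² = 0.0782
δf = √((∂f/∂d_o · δd_o)² + (∂f/∂d_i · δd_i)²) = √(0.0938 + 0.00880) = 0.320 cm
f = 19.7 cm.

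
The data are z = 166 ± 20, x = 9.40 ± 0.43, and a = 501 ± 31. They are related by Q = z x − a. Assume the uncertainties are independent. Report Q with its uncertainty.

1060 ± 203

Let p = z·x = 1560. δp/p = √((1·δz/z)² + (1·δx/x)²) = √(0.0145 + 0.00209) = 0.129, so δp = 201.
Q = p − a: δQ = √(δp² + δa²) = √(40400 + 961) = 203
Q = 1060.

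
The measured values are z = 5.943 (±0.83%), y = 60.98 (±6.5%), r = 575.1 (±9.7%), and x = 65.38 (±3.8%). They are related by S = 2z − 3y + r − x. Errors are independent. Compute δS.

57.1

Sums and differences: (δS)² = Σ (cᵢ δxᵢ)².
  (2·δz)² = 0.00973;  (3·δy)² = 141;  (δr)² = 3110;  (δx)² = 6.17
δS = √(3260) = 57.1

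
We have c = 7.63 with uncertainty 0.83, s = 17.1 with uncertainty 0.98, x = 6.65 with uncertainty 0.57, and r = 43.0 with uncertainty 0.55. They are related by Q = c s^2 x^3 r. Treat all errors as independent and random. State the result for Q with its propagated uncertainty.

Since Q is a product/quotient, work with relative uncertainties:
  (1·δc/c)² = (1×0.109)² = 0.0118;  (2·δs/s)² = (2×0.0573)² = 0.0131;  (3·δx/x)² = (3×0.0857)² = 0.0661;  (1·δr/r)² = (1×0.0128)² = 0.000164
δQ/Q = √(0.0913) = 0.302
Q = 2.82e+07, so δQ = 0.302 × 2.82e+07 = 8.52e+06.

(2.82 ± 0.852) × 10^7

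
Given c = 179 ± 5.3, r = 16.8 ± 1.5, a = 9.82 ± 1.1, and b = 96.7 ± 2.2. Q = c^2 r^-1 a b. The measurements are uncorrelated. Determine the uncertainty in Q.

Relative error in a monomial: (δQ/Q)² = Σ (nᵢ · δxᵢ/xᵢ)².
  (2·δc/c)² = (2×0.0296)² = 0.00351;  (-1·δr/r)² = (-1×0.0893)² = 0.00797;  (1·δa/a)² = (1×0.112)² = 0.0125;  (1·δb/b)² = (1×0.0228)² = 0.000518
δQ/Q = √(0.0245) = 0.157
Q = 1.81e+06, so δQ = 0.157 × 1.81e+06 = 2.84e+05.

2.84e+05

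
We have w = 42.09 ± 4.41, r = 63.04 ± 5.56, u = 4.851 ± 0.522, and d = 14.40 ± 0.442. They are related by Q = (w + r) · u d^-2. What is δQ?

0.347

Let h = w + r = 105.1. δh = √(δw² + δr²) = √(19.4 + 30.9) = 7.10, so δh/h = 0.0675.
Q is then a monomial in h, u, d:
δQ/Q = √((δh/h)² + (1·δu/u)² + (-2·δd/d)²) = √(0.00456 + 0.0116 + 0.00377) = 0.141
Q = 2.459, so δQ = 0.141 × 2.459 = 0.347.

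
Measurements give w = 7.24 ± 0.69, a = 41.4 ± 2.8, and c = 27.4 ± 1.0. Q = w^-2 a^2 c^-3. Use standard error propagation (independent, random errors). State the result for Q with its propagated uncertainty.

0.00159 ± 0.000410

For a monomial Q ∝ w^-2, a^2, c^-3, fractional errors add in quadrature:
  (-2·δw/w)² = (-2×0.0953)² = 0.0363;  (2·δa/a)² = (2×0.0676)² = 0.0183;  (-3·δc/c)² = (-3×0.0365)² = 0.0120
δQ/Q = √(0.0666) = 0.258
Q = 0.00159, so δQ = 0.258 × 0.00159 = 0.000410.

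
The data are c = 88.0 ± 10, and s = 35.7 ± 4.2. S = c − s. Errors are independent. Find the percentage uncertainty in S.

Sums and differences: (δS)² = Σ (cᵢ δxᵢ)².
  (δc)² = 100;  (δs)² = 17.6
δS = √(118) = 10.8
S = 52.3, so δS/S = 10.8/52.3 = 0.207.

20.7%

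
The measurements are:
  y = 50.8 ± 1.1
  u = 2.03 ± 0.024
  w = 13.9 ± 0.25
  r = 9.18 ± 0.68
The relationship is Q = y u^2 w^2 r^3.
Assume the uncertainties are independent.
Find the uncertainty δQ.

Since Q is a product/quotient, work with relative uncertainties:
  (1·δy/y)² = (1×0.0217)² = 0.000469;  (2·δu/u)² = (2×0.0118)² = 0.000559;  (2·δw/w)² = (2×0.0180)² = 0.00129;  (3·δr/r)² = (3×0.0741)² = 0.0494
δQ/Q = √(0.0517) = 0.227
Q = 3.13e+07, so δQ = 0.227 × 3.13e+07 = 7.12e+06.

7.12e+06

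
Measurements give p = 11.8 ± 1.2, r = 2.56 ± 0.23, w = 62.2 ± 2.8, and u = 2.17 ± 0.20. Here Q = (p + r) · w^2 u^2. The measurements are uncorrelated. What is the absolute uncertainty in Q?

Let h = p + r = 14.4. δh = √(δp² + δr²) = √(1.44 + 0.0529) = 1.22, so δh/h = 0.0851.
Q is then a monomial in h, w, u:
δQ/Q = √((δh/h)² + (2·δw/w)² + (2·δu/u)²) = √(0.00724 + 0.00811 + 0.0340) = 0.222
Q = 2.62e+05, so δQ = 0.222 × 2.62e+05 = 58100.

58100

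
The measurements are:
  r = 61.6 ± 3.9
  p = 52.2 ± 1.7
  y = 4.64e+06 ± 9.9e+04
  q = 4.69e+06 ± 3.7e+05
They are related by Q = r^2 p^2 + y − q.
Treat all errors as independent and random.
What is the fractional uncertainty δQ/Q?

Let w = r^2·p^2 = 1.03e+07. δw/w = √((2·δr/r)² + (2·δp/p)²) = √(0.0160 + 0.00424) = 0.142, so δw = 1.47e+06.
Q = w + y − q: δQ = √(δw² + δy² + δq²) = √(2.17e+12 + 9.8e+09 + 1.37e+11) = 1.52e+06
Q = 1.03e+07, so δQ/Q = 1.52e+06/1.03e+07 = 0.148.

0.148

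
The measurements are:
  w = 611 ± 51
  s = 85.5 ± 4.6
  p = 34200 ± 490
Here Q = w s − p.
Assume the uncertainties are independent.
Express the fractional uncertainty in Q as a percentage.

28.9%

Let h = w·s = 52200. δh/h = √((1·δw/w)² + (1·δs/s)²) = √(0.00697 + 0.00289) = 0.0993, so δh = 5190.
Q = h − p: δQ = √(δh² + δp²) = √(2.69e+07 + 2.4e+05) = 5210
Q = 18000, so δQ/Q = 5210/18000 = 0.289.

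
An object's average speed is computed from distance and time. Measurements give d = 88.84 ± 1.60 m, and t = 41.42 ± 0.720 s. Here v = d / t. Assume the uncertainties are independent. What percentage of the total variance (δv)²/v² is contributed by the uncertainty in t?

48.2%

(δv/v)² = (1·δd/d)² + (-1·δt/t)²
  d term: (1×0.0180)² = 0.000324
  t term: (-1×0.0174)² = 0.000302
Total = 0.000627. Share from t = 0.000302/0.000627 = 0.482.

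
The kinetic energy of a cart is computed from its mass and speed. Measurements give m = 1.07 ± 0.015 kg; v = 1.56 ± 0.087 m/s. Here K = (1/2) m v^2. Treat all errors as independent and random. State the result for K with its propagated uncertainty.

K is a product of powers, so relative uncertainties combine in quadrature:
  (1·δm/m)² = (1×0.0140)² = 0.000197;  (2·δv/v)² = (2×0.0558)² = 0.0124
δK/K = √(0.0126) = 0.112
K = 1.30 J, so δK = 0.112 × 1.30 = 0.146 J.

1.30 ± 0.146 J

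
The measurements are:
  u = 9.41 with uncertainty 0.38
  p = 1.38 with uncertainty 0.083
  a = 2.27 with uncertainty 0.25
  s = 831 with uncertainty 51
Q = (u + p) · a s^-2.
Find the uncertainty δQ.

Let w = u + p = 10.8. δw = √(δu² + δp²) = √(0.144 + 0.00689) = 0.389, so δw/w = 0.0360.
Q is then a monomial in w, a, s:
δQ/Q = √((δw/w)² + (1·δa/a)² + (-2·δs/s)²) = √(0.00130 + 0.0121 + 0.0151) = 0.169
Q = 3.55e-05, so δQ = 0.169 × 3.55e-05 = 5.99e-06.

5.99e-06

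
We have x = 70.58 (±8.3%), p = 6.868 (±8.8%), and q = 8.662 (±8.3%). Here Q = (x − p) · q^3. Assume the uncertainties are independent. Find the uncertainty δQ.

11000

Let u = x − p = 63.71. δu = √(δx² + δp²) = √(34.3 + 0.365) = 5.89, so δu/u = 0.0924.
Q is then a monomial in u, q:
δQ/Q = √((δu/u)² + (3·δq/q)²) = √(0.00854 + 0.0620) = 0.266
Q = 41410, so δQ = 0.266 × 41410 = 11000.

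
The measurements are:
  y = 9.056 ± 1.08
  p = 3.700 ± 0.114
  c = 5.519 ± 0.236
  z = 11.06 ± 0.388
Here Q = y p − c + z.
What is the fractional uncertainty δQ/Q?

Let w = y·p = 33.51. δw/w = √((1·δy/y)² + (1·δp/p)²) = √(0.0142 + 0.000949) = 0.123, so δw = 4.13.
Q = w − c + z: δQ = √(δw² + δc² + δz²) = √(17.0 + 0.0557 + 0.151) = 4.15
Q = 39.05, so δQ/Q = 4.15/39.05 = 0.106.

0.106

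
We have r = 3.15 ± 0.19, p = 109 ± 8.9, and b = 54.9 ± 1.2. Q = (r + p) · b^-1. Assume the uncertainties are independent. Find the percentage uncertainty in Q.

8.23%

Let u = r + p = 112. δu = √(δr² + δp²) = √(0.0361 + 79.2) = 8.90, so δu/u = 0.0794.
Q is then a monomial in u, b:
δQ/Q = √((δu/u)² + (-1·δb/b)²) = √(0.00630 + 0.000478) = 0.0823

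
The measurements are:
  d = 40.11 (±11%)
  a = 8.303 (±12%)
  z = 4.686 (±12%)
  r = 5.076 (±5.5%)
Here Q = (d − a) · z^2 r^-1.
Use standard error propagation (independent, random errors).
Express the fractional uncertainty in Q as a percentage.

Let u = d − a = 31.81. δu = √(δd² + δa²) = √(19.5 + 0.993) = 4.52, so δu/u = 0.142.
Q is then a monomial in u, z, r:
δQ/Q = √((δu/u)² + (2·δz/z)² + (-1·δr/r)²) = √(0.0202 + 0.0576 + 0.00302) = 0.284

28.4%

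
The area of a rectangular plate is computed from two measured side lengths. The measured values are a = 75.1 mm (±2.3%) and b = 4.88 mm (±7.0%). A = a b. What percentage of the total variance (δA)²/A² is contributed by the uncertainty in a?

(δA/A)² = (1·δa/a)² + (1·δb/b)²
  a term: (1×0.0230)² = 0.000529
  b term: (1×0.0700)² = 0.00490
Total = 0.00543. Share from a = 0.000529/0.00543 = 0.0974.

9.74%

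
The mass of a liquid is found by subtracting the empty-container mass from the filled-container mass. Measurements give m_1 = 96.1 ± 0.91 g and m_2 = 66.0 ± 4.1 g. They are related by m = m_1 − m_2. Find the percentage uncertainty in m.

m is a linear combination, so absolute uncertainties add in quadrature:
  (δm_1)² = 0.828;  (δm_2)² = 16.8
δm = √(17.6) = 4.20 g
m = 30.1 g, so δm/m = 4.20/30.1 = 0.140.

14.0%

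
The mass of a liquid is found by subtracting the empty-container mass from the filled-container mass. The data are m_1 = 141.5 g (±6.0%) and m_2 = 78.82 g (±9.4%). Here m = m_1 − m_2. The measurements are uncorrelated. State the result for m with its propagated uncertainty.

Each term contributes (cᵢ δxᵢ)² to (δm)²:
  (δm_1)² = 72.1;  (δm_2)² = 54.9
δm = √(127) = 11.3 g
m = 62.68 g.

62.68 ± 11.3 g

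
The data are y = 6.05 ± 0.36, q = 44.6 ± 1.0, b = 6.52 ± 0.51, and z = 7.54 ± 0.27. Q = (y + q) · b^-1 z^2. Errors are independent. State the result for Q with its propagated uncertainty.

442 ± 47.7

Let u = y + q = 50.6. δu = √(δy² + δq²) = √(0.130 + 1.00) = 1.06, so δu/u = 0.0210.
Q is then a monomial in u, b, z:
δQ/Q = √((δu/u)² + (-1·δb/b)² + (2·δz/z)²) = √(0.000440 + 0.00612 + 0.00513) = 0.108
Q = 442, so δQ = 0.108 × 442 = 47.7.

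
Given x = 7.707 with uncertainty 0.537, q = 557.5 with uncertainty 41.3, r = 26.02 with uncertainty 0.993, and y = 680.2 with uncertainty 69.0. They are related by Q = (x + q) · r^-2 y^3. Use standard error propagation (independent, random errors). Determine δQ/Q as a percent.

32.2%

Let u = x + q = 565.2. δu = √(δx² + δq²) = √(0.288 + 1710) = 41.3, so δu/u = 0.0731.
Q is then a monomial in u, r, y:
δQ/Q = √((δu/u)² + (-2·δr/r)² + (3·δy/y)²) = √(0.00534 + 0.00583 + 0.0926) = 0.322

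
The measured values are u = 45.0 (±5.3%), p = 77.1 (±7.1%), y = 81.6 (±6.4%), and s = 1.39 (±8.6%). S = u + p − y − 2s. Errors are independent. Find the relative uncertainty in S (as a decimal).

Absolute uncertainties add in quadrature for a linear combination:
  (δu)² = 5.69;  (δp)² = 30.0;  (δy)² = 27.3;  (2·δs)² = 0.0572
δS = √(63.0) = 7.94
S = 37.7, so δS/S = 7.94/37.7 = 0.210.

0.210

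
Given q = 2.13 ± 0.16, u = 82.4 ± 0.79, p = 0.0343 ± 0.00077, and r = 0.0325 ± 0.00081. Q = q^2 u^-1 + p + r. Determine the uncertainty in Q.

Let w = q^2·u^-1 = 0.0551. δw/w = √((2·δq/q)² + (-1·δu/u)²) = √(0.0226 + 9.19e-05) = 0.151, so δw = 0.00829.
Q = w + p + r: δQ = √(δw² + δp² + δr²) = √(6.87e-05 + 5.93e-07 + 6.56e-07) = 0.00836

0.00836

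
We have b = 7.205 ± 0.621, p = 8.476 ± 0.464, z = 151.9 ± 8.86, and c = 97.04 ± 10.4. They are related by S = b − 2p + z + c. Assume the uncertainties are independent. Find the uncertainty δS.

Each term contributes (cᵢ δxᵢ)² to (δS)²:
  (δb)² = 0.386;  (2·δp)² = 0.861;  (δz)² = 78.5;  (δc)² = 108
δS = √(188) = 13.7

13.7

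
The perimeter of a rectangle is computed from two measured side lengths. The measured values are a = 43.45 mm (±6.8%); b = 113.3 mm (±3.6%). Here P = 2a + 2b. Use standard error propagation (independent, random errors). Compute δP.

Sums and differences: (δP)² = Σ (cᵢ δxᵢ)².
  (2·δa)² = 34.9;  (2·δb)² = 66.5
δP = √(101) = 10.1 mm

10.1 mm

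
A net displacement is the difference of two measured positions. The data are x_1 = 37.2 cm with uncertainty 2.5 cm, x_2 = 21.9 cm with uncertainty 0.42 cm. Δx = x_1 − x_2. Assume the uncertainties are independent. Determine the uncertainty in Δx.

Absolute uncertainties add in quadrature for a linear combination:
  (δx_1)² = 6.25;  (δx_2)² = 0.176
δΔx = √(6.43) = 2.54 cm

2.54 cm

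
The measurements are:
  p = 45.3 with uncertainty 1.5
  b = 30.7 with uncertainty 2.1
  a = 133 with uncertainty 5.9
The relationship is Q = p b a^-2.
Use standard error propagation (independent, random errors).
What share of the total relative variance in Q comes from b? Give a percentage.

(δQ/Q)² = (1·δp/p)² + (1·δb/b)² + (-2·δa/a)²
  p term: (1×0.0331)² = 0.00110
  b term: (1×0.0684)² = 0.00468
  a term: (-2×0.0444)² = 0.00787
Total = 0.0136. Share from b = 0.00468/0.0136 = 0.343.

34.3%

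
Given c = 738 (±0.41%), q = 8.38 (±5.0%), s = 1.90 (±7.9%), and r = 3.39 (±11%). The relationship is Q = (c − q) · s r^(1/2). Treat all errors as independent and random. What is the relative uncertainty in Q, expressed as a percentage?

Let u = c − q = 730. δu = √(δc² + δq²) = √(9.16 + 0.176) = 3.05, so δu/u = 0.00419.
Q is then a monomial in u, s, r:
δQ/Q = √((δu/u)² + (1·δs/s)² + (½·δr/r)²) = √(1.75e-05 + 0.00624 + 0.00302) = 0.0964

9.64%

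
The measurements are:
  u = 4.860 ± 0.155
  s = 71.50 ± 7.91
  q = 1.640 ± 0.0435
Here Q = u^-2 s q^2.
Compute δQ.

1.13

Since Q is a product/quotient, work with relative uncertainties:
  (-2·δu/u)² = (-2×0.0319)² = 0.00407;  (1·δs/s)² = (1×0.111)² = 0.0122;  (2·δq/q)² = (2×0.0265)² = 0.00281
δQ/Q = √(0.0191) = 0.138
Q = 8.142, so δQ = 0.138 × 8.142 = 1.13.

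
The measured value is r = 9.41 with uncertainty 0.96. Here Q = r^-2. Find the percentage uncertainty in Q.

Q ∝ r^-2, so δQ/Q = |-2| · δr/r = 2 × 0.102 = 0.204.

20.4%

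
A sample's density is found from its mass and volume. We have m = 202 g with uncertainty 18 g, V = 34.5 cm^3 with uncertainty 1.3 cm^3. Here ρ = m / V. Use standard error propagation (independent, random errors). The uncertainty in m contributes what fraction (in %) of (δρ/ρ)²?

(δρ/ρ)² = (1·δm/m)² + (-1·δV/V)²
  m term: (1×0.0891)² = 0.00794
  V term: (-1×0.0377)² = 0.00142
Total = 0.00936. Share from m = 0.00794/0.00936 = 0.848.

84.8%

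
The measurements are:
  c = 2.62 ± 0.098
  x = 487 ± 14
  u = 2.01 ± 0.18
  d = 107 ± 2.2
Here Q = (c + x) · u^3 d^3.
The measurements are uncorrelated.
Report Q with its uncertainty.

(4.87 ± 1.35) × 10^9

Let w = c + x = 490. δw = √(δc² + δx²) = √(0.00960 + 196) = 14.0, so δw/w = 0.0286.
Q is then a monomial in w, u, d:
δQ/Q = √((δw/w)² + (3·δu/u)² + (3·δd/d)²) = √(0.000818 + 0.0722 + 0.00380) = 0.277
Q = 4.87e+09, so δQ = 0.277 × 4.87e+09 = 1.35e+09.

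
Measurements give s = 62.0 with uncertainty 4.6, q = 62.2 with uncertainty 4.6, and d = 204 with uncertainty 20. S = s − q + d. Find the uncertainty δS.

Sums and differences: (δS)² = Σ (cᵢ δxᵢ)².
  (δs)² = 21.2;  (δq)² = 21.2;  (δd)² = 400
δS = √(442) = 21.0

21.0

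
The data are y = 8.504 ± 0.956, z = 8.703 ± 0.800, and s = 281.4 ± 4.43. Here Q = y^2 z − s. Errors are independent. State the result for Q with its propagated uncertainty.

Let p = y^2·z = 629.4. δp/p = √((2·δy/y)² + (1·δz/z)²) = √(0.0506 + 0.00845) = 0.243, so δp = 153.
Q = p − s: δQ = √(δp² + δs²) = √(23400 + 19.6) = 153
Q = 348.0.

348.0 ± 153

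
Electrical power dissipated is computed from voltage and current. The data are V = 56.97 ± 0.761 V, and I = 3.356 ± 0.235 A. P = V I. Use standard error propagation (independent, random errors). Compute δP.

13.6 W

Products/powers → add relative errors in quadrature, weighted by exponent:
  (1·δV/V)² = (1×0.0134)² = 0.000178;  (1·δI/I)² = (1×0.0700)² = 0.00490
δP/P = √(0.00508) = 0.0713
P = 191.2 W, so δP = 0.0713 × 191.2 = 13.6 W.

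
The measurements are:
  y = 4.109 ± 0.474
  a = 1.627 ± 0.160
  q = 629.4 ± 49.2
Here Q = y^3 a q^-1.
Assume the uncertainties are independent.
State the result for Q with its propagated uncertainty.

Each factor contributes (exponent × relative error)² to (δQ/Q)²:
  (3·δy/y)² = (3×0.115)² = 0.120;  (1·δa/a)² = (1×0.0983)² = 0.00967;  (-1·δq/q)² = (-1×0.0782)² = 0.00611
δQ/Q = √(0.136) = 0.368
Q = 0.1793, so δQ = 0.368 × 0.1793 = 0.0660.

0.1793 ± 0.0660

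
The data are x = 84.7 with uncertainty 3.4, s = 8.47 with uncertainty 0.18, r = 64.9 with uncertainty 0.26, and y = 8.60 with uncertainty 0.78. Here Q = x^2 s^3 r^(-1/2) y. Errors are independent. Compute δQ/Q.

0.137

Q is a product of powers, so relative uncertainties combine in quadrature:
  (2·δx/x)² = (2×0.0401)² = 0.00645;  (3·δs/s)² = (3×0.0213)² = 0.00406;  (−½·δr/r)² = (-0.5×0.00401)² = 4.01e-06;  (1·δy/y)² = (1×0.0907)² = 0.00823
δQ/Q = √(0.0187) = 0.137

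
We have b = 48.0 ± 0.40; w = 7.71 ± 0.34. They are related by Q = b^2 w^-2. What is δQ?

For a monomial Q ∝ b^2, w^-2, fractional errors add in quadrature:
  (2·δb/b)² = (2×0.00833)² = 0.000278;  (-2·δw/w)² = (-2×0.0441)² = 0.00778
δQ/Q = √(0.00806) = 0.0898
Q = 38.8, so δQ = 0.0898 × 38.8 = 3.48.

3.48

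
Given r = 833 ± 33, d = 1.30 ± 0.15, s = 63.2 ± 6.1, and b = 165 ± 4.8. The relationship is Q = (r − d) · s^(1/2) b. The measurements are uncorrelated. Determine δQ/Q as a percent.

Let u = r − d = 832. δu = √(δr² + δd²) = √(1090 + 0.0225) = 33.0, so δu/u = 0.0397.
Q is then a monomial in u, s, b:
δQ/Q = √((δu/u)² + (½·δs/s)² + (1·δb/b)²) = √(0.00157 + 0.00233 + 0.000846) = 0.0689

6.89%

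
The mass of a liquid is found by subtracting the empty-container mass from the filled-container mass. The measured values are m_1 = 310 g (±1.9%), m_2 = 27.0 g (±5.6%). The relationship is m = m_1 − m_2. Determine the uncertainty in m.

Sums and differences: (δm)² = Σ (cᵢ δxᵢ)².
  (δm_1)² = 34.7;  (δm_2)² = 2.29
δm = √(37.0) = 6.08 g

6.08 g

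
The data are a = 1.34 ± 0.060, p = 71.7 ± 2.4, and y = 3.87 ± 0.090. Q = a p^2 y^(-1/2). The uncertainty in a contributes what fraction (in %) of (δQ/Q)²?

(δQ/Q)² = (1·δa/a)² + (2·δp/p)² + (−½·δy/y)²
  a term: (1×0.0448)² = 0.00200
  p term: (2×0.0335)² = 0.00448
  y term: (-0.5×0.0233)² = 0.000135
Total = 0.00662. Share from a = 0.00200/0.00662 = 0.303.

30.3%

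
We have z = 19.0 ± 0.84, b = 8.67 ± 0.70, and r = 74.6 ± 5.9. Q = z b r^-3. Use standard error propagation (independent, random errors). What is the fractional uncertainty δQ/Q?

0.254

Each factor contributes (exponent × relative error)² to (δQ/Q)²:
  (1·δz/z)² = (1×0.0442)² = 0.00195;  (1·δb/b)² = (1×0.0807)² = 0.00652;  (-3·δr/r)² = (-3×0.0791)² = 0.0563
δQ/Q = √(0.0648) = 0.254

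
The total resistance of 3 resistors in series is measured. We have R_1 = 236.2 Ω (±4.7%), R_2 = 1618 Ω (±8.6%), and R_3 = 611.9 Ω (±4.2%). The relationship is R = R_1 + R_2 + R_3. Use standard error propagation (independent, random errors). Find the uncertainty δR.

Sums and differences: (δR)² = Σ (cᵢ δxᵢ)².
  (δR_1)² = 123;  (δR_2)² = 19400;  (δR_3)² = 660
δR = √(20100) = 142 Ω

142 Ω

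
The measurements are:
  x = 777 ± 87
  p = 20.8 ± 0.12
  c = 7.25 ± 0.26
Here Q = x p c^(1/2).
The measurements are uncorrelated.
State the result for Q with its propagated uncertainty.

Products/powers → add relative errors in quadrature, weighted by exponent:
  (1·δx/x)² = (1×0.112)² = 0.0125;  (1·δp/p)² = (1×0.00577)² = 3.33e-05;  (½·δc/c)² = (0.5×0.0359)² = 0.000322
δQ/Q = √(0.0129) = 0.114
Q = 43500, so δQ = 0.114 × 43500 = 4940.

43500 ± 4940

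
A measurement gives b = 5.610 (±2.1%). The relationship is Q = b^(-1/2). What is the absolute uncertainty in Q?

0.00443

Q is a product of powers, so relative uncertainties combine in quadrature:
  (−½·δb/b)² = (-0.5×0.0210)² = 0.000110
δQ/Q = √(0.000110) = 0.0105
Q = 0.4222, so δQ = 0.0105 × 0.4222 = 0.00443.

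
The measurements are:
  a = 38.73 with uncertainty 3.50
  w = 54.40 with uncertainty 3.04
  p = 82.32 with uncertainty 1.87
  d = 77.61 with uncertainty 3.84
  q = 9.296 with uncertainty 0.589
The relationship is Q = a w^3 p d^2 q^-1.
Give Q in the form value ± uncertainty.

For a monomial Q ∝ a, w^3, p, d^2, q^-1, fractional errors add in quadrature:
  (1·δa/a)² = (1×0.0904)² = 0.00817;  (3·δw/w)² = (3×0.0559)² = 0.0281;  (1·δp/p)² = (1×0.0227)² = 0.000516;  (2·δd/d)² = (2×0.0495)² = 0.00979;  (-1·δq/q)² = (-1×0.0634)² = 0.00401
δQ/Q = √(0.0506) = 0.225
Q = 3.326e+11, so δQ = 0.225 × 3.326e+11 = 7.48e+10.

(3.326 ± 0.748) × 10^11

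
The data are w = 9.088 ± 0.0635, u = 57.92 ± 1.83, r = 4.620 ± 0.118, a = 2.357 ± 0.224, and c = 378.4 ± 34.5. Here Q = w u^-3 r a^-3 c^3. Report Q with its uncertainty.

Relative error in a monomial: (δQ/Q)² = Σ (nᵢ · δxᵢ/xᵢ)².
  (1·δw/w)² = (1×0.00699)² = 4.88e-05;  (-3·δu/u)² = (-3×0.0316)² = 0.00898;  (1·δr/r)² = (1×0.0255)² = 0.000652;  (-3·δa/a)² = (-3×0.0950)² = 0.0813;  (3·δc/c)² = (3×0.0912)² = 0.0748
δQ/Q = √(0.166) = 0.407
Q = 894.1, so δQ = 0.407 × 894.1 = 364.

894.1 ± 364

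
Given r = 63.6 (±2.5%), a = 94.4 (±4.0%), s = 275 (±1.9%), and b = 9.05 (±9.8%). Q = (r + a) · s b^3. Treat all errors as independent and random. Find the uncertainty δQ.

Let u = r + a = 158. δu = √(δr² + δa²) = √(2.53 + 14.3) = 4.10, so δu/u = 0.0259.
Q is then a monomial in u, s, b:
δQ/Q = √((δu/u)² + (1·δs/s)² + (3·δb/b)²) = √(0.000672 + 0.000361 + 0.0864) = 0.296
Q = 3.22e+07, so δQ = 0.296 × 3.22e+07 = 9.52e+06.

9.52e+06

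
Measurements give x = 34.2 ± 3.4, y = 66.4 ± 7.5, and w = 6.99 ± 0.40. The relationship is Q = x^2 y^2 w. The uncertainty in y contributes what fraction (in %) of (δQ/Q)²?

(δQ/Q)² = (2·δx/x)² + (2·δy/y)² + (1·δw/w)²
  x term: (2×0.0994)² = 0.0395
  y term: (2×0.113)² = 0.0510
  w term: (1×0.0572)² = 0.00327
Total = 0.0938. Share from y = 0.0510/0.0938 = 0.544.

54.4%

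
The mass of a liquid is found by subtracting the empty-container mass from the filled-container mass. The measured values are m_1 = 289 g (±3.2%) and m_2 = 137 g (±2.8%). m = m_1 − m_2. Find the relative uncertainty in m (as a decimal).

Absolute uncertainties add in quadrature for a linear combination:
  (δm_1)² = 85.5;  (δm_2)² = 14.7
δm = √(100) = 10.0 g
m = 152 g, so δm/m = 10.0/152 = 0.0659.

0.0659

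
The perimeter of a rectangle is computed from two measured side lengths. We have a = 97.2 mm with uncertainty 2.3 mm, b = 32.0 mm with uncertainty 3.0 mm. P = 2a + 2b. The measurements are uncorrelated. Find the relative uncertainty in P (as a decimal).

P is a linear combination, so absolute uncertainties add in quadrature:
  (2·δa)² = 21.2;  (2·δb)² = 36.0
δP = √(57.2) = 7.56 mm
P = 258 mm, so δP/P = 7.56/258 = 0.0293.

0.0293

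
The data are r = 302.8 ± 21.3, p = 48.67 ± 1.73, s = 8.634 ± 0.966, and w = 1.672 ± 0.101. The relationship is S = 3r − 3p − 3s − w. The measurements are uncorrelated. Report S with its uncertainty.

Sums and differences: (δS)² = Σ (cᵢ δxᵢ)².
  (3·δr)² = 4080;  (3·δp)² = 26.9;  (3·δs)² = 8.40;  (δw)² = 0.0102
δS = √(4120) = 64.2
S = 734.8.

734.8 ± 64.2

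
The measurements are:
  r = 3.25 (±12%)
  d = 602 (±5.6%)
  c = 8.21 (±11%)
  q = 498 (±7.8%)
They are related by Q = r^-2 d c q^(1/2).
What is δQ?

For a monomial Q ∝ r^-2, d, c, q^(1/2), fractional errors add in quadrature:
  (-2·δr/r)² = (-2×0.120)² = 0.0576;  (1·δd/d)² = (1×0.0560)² = 0.00314;  (1·δc/c)² = (1×0.110)² = 0.0121;  (½·δq/q)² = (0.5×0.0780)² = 0.00152
δQ/Q = √(0.0744) = 0.273
Q = 10400, so δQ = 0.273 × 10400 = 2850.

2850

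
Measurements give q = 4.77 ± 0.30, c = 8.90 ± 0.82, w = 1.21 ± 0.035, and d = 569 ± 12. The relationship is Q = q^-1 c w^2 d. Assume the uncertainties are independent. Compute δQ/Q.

Since Q is a product/quotient, work with relative uncertainties:
  (-1·δq/q)² = (-1×0.0629)² = 0.00396;  (1·δc/c)² = (1×0.0921)² = 0.00849;  (2·δw/w)² = (2×0.0289)² = 0.00335;  (1·δd/d)² = (1×0.0211)² = 0.000445
δQ/Q = √(0.0162) = 0.127

0.127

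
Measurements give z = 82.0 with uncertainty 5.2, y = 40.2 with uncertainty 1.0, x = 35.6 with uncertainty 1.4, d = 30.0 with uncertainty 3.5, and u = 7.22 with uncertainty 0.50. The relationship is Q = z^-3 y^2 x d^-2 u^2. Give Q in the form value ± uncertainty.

0.00604 ± 0.00204

Relative error in a monomial: (δQ/Q)² = Σ (nᵢ · δxᵢ/xᵢ)².
  (-3·δz/z)² = (-3×0.0634)² = 0.0362;  (2·δy/y)² = (2×0.0249)² = 0.00248;  (1·δx/x)² = (1×0.0393)² = 0.00155;  (-2·δd/d)² = (-2×0.117)² = 0.0544;  (2·δu/u)² = (2×0.0693)² = 0.0192
δQ/Q = √(0.114) = 0.337
Q = 0.00604, so δQ = 0.337 × 0.00604 = 0.00204.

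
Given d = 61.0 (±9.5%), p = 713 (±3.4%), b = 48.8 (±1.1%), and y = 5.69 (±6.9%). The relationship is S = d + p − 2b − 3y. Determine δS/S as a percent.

3.79%

S is a linear combination, so absolute uncertainties add in quadrature:
  (δd)² = 33.6;  (δp)² = 588;  (2·δb)² = 1.15;  (3·δy)² = 1.39
δS = √(624) = 25.0
S = 659, so δS/S = 25.0/659 = 0.0379.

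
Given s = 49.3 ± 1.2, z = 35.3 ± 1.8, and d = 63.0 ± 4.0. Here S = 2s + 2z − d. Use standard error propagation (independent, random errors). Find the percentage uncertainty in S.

S is a linear combination, so absolute uncertainties add in quadrature:
  (2·δs)² = 5.76;  (2·δz)² = 13.0;  (δd)² = 16.0
δS = √(34.7) = 5.89
S = 106, so δS/S = 5.89/106 = 0.0555.

5.55%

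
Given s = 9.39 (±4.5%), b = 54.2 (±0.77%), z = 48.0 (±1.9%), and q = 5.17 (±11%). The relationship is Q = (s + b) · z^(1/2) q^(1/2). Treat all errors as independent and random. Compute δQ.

56.7

Let u = s + b = 63.6. δu = √(δs² + δb²) = √(0.179 + 0.174) = 0.594, so δu/u = 0.00934.
Q is then a monomial in u, z, q:
δQ/Q = √((δu/u)² + (½·δz/z)² + (½·δq/q)²) = √(8.72e-05 + 9.02e-05 + 0.00302) = 0.0566
Q = 1000, so δQ = 0.0566 × 1000 = 56.7.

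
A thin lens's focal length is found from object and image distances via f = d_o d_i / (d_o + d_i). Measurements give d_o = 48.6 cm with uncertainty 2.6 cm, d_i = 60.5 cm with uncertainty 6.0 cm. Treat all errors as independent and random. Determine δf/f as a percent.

∂f/∂d_o = (d_i/(d_o+d_i))² = 0.308;  ∂f/∂d_i = (d_o/(d_o+d_i))² = 0.198
δf = √((∂f/∂d_o · δd_o)² + (∂f/∂d_i · δd_i)²) = √(0.639 + 1.42) = 1.43 cm
f = 27.0 cm, so δf/f = 1.43/27.0 = 0.0532.

5.32%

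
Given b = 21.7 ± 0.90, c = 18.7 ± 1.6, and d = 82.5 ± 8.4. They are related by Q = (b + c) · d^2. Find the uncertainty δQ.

57400

Let u = b + c = 40.4. δu = √(δb² + δc²) = √(0.810 + 2.56) = 1.84, so δu/u = 0.0454.
Q is then a monomial in u, d:
δQ/Q = √((δu/u)² + (2·δd/d)²) = √(0.00206 + 0.0415) = 0.209
Q = 2.75e+05, so δQ = 0.209 × 2.75e+05 = 57400.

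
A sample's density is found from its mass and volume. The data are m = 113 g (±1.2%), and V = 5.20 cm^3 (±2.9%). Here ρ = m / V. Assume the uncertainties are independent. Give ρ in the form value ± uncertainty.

21.7 ± 0.682 g/cm^3

Each factor contributes (exponent × relative error)² to (δρ/ρ)²:
  (1·δm/m)² = (1×0.0120)² = 0.000144;  (-1·δV/V)² = (-1×0.0290)² = 0.000841
δρ/ρ = √(0.000985) = 0.0314
ρ = 21.7 g/cm^3, so δρ = 0.0314 × 21.7 = 0.682 g/cm^3.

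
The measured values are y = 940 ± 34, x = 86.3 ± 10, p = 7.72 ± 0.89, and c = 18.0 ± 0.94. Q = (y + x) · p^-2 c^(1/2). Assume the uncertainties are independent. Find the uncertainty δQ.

Let u = y + x = 1030. δu = √(δy² + δx²) = √(1160 + 100) = 35.4, so δu/u = 0.0345.
Q is then a monomial in u, p, c:
δQ/Q = √((δu/u)² + (-2·δp/p)² + (½·δc/c)²) = √(0.00119 + 0.0532 + 0.000682) = 0.235
Q = 73.1, so δQ = 0.235 × 73.1 = 17.1.

17.1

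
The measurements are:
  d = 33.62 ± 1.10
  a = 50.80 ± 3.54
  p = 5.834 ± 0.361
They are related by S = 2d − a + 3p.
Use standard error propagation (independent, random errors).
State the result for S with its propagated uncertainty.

Sums and differences: (δS)² = Σ (cᵢ δxᵢ)².
  (2·δd)² = 4.84;  (δa)² = 12.5;  (3·δp)² = 1.17
δS = √(18.5) = 4.31
S = 33.94.

33.94 ± 4.31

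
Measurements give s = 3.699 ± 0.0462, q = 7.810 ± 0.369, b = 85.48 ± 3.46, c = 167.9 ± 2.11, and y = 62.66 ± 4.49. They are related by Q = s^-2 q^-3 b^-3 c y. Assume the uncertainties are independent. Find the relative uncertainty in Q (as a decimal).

Since Q is a product/quotient, work with relative uncertainties:
  (-2·δs/s)² = (-2×0.0125)² = 0.000624;  (-3·δq/q)² = (-3×0.0472)² = 0.0201;  (-3·δb/b)² = (-3×0.0405)² = 0.0147;  (1·δc/c)² = (1×0.0126)² = 0.000158;  (1·δy/y)² = (1×0.0717)² = 0.00513
δQ/Q = √(0.0408) = 0.202

0.202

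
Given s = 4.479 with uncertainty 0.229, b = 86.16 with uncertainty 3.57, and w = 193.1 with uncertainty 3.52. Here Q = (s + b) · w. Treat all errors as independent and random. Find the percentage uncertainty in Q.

Let u = s + b = 90.64. δu = √(δs² + δb²) = √(0.0524 + 12.7) = 3.58, so δu/u = 0.0395.
Q is then a monomial in u, w:
δQ/Q = √((δu/u)² + (1·δw/w)²) = √(0.00156 + 0.000332) = 0.0435

4.35%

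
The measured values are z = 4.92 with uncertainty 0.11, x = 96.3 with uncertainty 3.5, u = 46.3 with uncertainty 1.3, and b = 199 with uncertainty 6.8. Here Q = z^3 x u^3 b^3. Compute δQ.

1.37e+15

Relative error in a monomial: (δQ/Q)² = Σ (nᵢ · δxᵢ/xᵢ)².
  (3·δz/z)² = (3×0.0224)² = 0.00450;  (1·δx/x)² = (1×0.0363)² = 0.00132;  (3·δu/u)² = (3×0.0281)² = 0.00710;  (3·δb/b)² = (3×0.0342)² = 0.0105
δQ/Q = √(0.0234) = 0.153
Q = 8.97e+15, so δQ = 0.153 × 8.97e+15 = 1.37e+15.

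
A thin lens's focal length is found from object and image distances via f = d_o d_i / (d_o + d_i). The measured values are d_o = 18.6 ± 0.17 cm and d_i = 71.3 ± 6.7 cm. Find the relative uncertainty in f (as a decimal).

0.0207

∂f/∂d_o = (d_i/(d_o+d_i))² = 0.629;  ∂f/∂d_i = (d_o/(d_o+d_i))² = 0.0428
δf = √((∂f/∂d_o · δd_o)² + (∂f/∂d_i · δd_i)²) = √(0.0114 + 0.0823) = 0.306 cm
f = 14.8 cm, so δf/f = 0.306/14.8 = 0.0207.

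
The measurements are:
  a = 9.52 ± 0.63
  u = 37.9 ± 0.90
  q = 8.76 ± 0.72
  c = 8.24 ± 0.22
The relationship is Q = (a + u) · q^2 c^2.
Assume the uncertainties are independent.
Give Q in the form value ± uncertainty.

Let w = a + u = 47.4. δw = √(δa² + δu²) = √(0.397 + 0.810) = 1.10, so δw/w = 0.0232.
Q is then a monomial in w, q, c:
δQ/Q = √((δw/w)² + (2·δq/q)² + (2·δc/c)²) = √(0.000537 + 0.0270 + 0.00285) = 0.174
Q = 2.47e+05, so δQ = 0.174 × 2.47e+05 = 43100.

(2.47 ± 0.431) × 10^5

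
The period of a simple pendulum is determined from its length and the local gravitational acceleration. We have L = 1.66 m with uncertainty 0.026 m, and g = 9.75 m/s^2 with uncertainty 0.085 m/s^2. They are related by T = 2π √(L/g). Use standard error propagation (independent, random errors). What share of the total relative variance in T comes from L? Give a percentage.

76.3%

(δT/T)² = (½·δL/L)² + (−½·δg/g)²
  L term: (0.5×0.0157)² = 6.13e-05
  g term: (-0.5×0.00872)² = 1.9e-05
Total = 8.03e-05. Share from L = 6.13e-05/8.03e-05 = 0.763.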